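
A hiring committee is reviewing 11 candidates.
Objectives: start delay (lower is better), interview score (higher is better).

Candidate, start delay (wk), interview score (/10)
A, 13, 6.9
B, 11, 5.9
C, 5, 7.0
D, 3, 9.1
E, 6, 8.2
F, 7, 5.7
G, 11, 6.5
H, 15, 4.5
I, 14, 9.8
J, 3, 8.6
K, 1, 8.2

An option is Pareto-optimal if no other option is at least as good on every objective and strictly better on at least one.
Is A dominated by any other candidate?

C vs A: start delay 5≤13, interview score 7.0≥6.9 — C is at least as good on every objective and strictly better on at least one, so C dominates A.

Yes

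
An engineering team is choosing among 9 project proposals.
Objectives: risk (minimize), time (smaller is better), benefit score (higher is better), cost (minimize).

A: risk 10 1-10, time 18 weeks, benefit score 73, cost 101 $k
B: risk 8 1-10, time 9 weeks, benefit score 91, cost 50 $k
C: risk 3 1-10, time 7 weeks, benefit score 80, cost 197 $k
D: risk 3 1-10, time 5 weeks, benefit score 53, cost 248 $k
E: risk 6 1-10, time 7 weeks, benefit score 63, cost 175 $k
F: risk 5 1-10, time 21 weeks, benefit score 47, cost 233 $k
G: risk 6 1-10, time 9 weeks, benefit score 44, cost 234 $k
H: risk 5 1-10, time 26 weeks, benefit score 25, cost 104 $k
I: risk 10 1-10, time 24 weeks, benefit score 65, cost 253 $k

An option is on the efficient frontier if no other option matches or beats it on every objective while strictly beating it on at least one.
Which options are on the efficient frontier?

A: dominated by B (risk 8≤10, time 9≤18, benefit score 91≥73, cost 50≤101).
B: not dominated (best benefit score).
C: not dominated.
D: not dominated (best time).
E: not dominated.
F: dominated by C (risk 3≤5, time 7≤21, benefit score 80≥47, cost 197≤233).
G: dominated by C (risk 3≤6, time 7≤9, benefit score 80≥44, cost 197≤234).
H: not dominated.
I: dominated by A (risk 10≤10, time 18≤24, benefit score 73≥65, cost 101≤253).

B, C, D, E, H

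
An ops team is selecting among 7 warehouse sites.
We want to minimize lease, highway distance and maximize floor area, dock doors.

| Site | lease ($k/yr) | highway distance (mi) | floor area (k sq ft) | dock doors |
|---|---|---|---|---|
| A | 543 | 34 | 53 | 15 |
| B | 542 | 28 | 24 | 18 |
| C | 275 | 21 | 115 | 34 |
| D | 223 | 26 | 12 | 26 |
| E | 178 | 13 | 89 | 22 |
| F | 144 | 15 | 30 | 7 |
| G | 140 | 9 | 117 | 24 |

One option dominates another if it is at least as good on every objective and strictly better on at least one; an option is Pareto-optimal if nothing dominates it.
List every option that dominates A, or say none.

C: lease 275≤543, highway distance 21≤34, floor area 115≥53, dock doors 34≥15 — dominates A.
E: lease 178≤543, highway distance 13≤34, floor area 89≥53, dock doors 22≥15 — dominates A.
G: lease 140≤543, highway distance 9≤34, floor area 117≥53, dock doors 24≥15 — dominates A.
Others (B, D, F) are each worse than A on at least one objective.

C, E, G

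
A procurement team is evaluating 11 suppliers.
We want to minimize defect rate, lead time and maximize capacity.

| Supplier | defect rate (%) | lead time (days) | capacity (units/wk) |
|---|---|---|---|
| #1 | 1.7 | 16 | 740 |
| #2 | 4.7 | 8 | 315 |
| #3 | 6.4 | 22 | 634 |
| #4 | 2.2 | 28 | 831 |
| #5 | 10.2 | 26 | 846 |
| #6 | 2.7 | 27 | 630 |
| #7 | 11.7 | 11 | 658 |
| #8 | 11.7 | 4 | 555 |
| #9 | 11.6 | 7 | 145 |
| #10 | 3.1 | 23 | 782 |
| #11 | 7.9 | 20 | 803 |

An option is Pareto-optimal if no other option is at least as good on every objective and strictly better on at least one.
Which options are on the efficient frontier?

#1: not dominated (best defect rate).
#2: not dominated.
#3: dominated by #1 (defect rate 1.7≤6.4, lead time 16≤22, capacity 740≥634).
#4: not dominated.
#5: not dominated (best capacity).
#6: dominated by #1 (defect rate 1.7≤2.7, lead time 16≤27, capacity 740≥630).
#7: not dominated.
#8: not dominated (best lead time).
#9: not dominated.
#10: not dominated.
#11: not dominated.

#1, #2, #4, #5, #7, #8, #9, #10, #11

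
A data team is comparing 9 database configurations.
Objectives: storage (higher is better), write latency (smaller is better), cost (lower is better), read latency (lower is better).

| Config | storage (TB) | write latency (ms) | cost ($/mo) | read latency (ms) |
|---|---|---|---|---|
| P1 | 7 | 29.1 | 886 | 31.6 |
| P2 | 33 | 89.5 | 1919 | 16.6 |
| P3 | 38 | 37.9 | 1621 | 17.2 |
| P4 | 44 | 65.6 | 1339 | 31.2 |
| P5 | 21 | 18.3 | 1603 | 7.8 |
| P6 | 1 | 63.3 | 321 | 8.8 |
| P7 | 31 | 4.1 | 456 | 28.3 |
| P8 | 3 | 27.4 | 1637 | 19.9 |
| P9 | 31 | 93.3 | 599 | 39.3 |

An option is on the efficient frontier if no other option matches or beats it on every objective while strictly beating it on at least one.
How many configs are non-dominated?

6

P1: dominated by P7 (storage 31≥7, write latency 4.1≤29.1, cost 456≤886, read latency 28.3≤31.6).
P2: not dominated.
P3: not dominated.
P4: not dominated (best storage).
P5: not dominated (best read latency).
P6: not dominated (best cost).
P7: not dominated (best write latency).
P8: dominated by P5 (storage 21≥3, write latency 18.3≤27.4, cost 1603≤1637, read latency 7.8≤19.9).
P9: dominated by P7 (storage 31≥31, write latency 4.1≤93.3, cost 456≤599, read latency 28.3≤39.3).
Pareto-optimal: P2, P3, P4, P5, P6, P7 → 6.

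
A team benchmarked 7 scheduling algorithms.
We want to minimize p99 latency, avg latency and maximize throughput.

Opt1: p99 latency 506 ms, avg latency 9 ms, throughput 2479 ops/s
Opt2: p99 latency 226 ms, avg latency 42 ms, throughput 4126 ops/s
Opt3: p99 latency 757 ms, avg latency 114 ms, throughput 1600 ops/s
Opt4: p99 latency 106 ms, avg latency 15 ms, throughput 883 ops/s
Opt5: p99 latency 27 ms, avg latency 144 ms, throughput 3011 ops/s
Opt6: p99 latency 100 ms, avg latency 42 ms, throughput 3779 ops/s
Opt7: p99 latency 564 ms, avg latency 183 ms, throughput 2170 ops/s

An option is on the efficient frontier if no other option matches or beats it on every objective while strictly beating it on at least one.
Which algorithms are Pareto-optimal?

Opt1, Opt2, Opt4, Opt5, Opt6

Opt1: not dominated (best avg latency).
Opt2: not dominated (best throughput).
Opt3: dominated by Opt1 (p99 latency 506≤757, avg latency 9≤114, throughput 2479≥1600).
Opt4: not dominated.
Opt5: not dominated (best p99 latency).
Opt6: not dominated.
Opt7: dominated by Opt1 (p99 latency 506≤564, avg latency 9≤183, throughput 2479≥2170).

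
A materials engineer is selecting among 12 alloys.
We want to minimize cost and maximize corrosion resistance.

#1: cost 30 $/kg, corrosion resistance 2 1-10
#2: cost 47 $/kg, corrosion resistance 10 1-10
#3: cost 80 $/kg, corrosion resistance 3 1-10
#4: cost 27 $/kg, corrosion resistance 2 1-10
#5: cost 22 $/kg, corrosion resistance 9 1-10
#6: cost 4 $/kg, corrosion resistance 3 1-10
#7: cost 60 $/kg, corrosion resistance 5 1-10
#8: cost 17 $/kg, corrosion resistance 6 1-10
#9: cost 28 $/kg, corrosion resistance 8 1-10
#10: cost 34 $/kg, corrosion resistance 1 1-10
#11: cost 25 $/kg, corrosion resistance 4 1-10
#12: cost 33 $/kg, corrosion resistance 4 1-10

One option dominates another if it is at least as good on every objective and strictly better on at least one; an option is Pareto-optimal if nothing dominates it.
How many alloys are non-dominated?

4

#1: dominated by #4 (cost 27≤30, corrosion resistance 2≥2).
#2: not dominated (best corrosion resistance).
#3: dominated by #2 (cost 47≤80, corrosion resistance 10≥3).
#4: dominated by #5 (cost 22≤27, corrosion resistance 9≥2).
#5: not dominated.
#6: not dominated (best cost).
#7: dominated by #2 (cost 47≤60, corrosion resistance 10≥5).
#8: not dominated.
#9: dominated by #5 (cost 22≤28, corrosion resistance 9≥8).
#10: dominated by #1 (cost 30≤34, corrosion resistance 2≥1).
#11: dominated by #5 (cost 22≤25, corrosion resistance 9≥4).
#12: dominated by #5 (cost 22≤33, corrosion resistance 9≥4).
Pareto-optimal: #2, #5, #6, #8 → 4.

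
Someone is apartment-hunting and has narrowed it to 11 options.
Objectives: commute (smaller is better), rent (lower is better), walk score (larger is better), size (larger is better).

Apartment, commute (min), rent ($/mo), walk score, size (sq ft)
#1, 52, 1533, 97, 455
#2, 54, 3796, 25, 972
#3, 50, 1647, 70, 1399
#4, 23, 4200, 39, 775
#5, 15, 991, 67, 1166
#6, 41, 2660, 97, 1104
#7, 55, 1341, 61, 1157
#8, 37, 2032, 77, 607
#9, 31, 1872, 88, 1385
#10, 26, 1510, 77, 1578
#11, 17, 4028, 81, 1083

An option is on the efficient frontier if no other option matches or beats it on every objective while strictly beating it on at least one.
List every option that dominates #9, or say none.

none

#1: worse on commute (52 vs 31).
#2: worse on commute (54 vs 31).
#3: worse on commute (50 vs 31).
#4: worse on rent (4200 vs 1872).
#5: worse on walk score (67 vs 88).
#6: worse on commute (41 vs 31).
#7: worse on commute (55 vs 31).
#8: worse on commute (37 vs 31).
#10: worse on walk score (77 vs 88).
#11: worse on rent (4028 vs 1872).
No option dominates #9.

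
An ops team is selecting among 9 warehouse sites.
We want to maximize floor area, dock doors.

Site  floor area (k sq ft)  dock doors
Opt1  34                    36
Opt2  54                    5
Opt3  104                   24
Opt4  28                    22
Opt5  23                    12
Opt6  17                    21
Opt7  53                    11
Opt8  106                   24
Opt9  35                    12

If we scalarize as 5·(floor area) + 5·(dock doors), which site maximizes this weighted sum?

Opt1: 5·34 + 5·36 = 350
Opt2: 5·54 + 5·5 = 295
Opt3: 5·104 + 5·24 = 640
Opt4: 5·28 + 5·22 = 250
Opt5: 5·23 + 5·12 = 175
Opt6: 5·17 + 5·21 = 190
Opt7: 5·53 + 5·11 = 320
Opt8: 5·106 + 5·24 = 650
Opt9: 5·35 + 5·12 = 235
Highest: Opt8 at 650.

Opt8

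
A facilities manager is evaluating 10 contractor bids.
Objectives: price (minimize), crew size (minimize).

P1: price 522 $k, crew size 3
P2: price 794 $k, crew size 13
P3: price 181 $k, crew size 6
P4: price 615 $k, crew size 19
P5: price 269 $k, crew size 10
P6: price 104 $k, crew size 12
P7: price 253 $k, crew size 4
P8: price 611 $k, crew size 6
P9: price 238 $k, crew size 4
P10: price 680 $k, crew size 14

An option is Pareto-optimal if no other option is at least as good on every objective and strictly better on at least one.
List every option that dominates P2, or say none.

P1: price 522≤794, crew size 3≤13 — dominates P2.
P3: price 181≤794, crew size 6≤13 — dominates P2.
P5: price 269≤794, crew size 10≤13 — dominates P2.
P6: price 104≤794, crew size 12≤13 — dominates P2.
P7: price 253≤794, crew size 4≤13 — dominates P2.
P8: price 611≤794, crew size 6≤13 — dominates P2.
P9: price 238≤794, crew size 4≤13 — dominates P2.
Others (P4, P10) are each worse than P2 on at least one objective.

P1, P3, P5, P6, P7, P8, P9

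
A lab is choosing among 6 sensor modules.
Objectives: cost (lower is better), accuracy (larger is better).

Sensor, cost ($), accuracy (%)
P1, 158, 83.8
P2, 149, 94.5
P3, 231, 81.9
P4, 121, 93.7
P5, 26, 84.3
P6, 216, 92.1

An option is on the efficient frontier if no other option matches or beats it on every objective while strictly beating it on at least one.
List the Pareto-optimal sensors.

P1: dominated by P2 (cost 149≤158, accuracy 94.5≥83.8).
P2: not dominated (best accuracy).
P3: dominated by P1 (cost 158≤231, accuracy 83.8≥81.9).
P4: not dominated.
P5: not dominated (best cost).
P6: dominated by P2 (cost 149≤216, accuracy 94.5≥92.1).

P2, P4, P5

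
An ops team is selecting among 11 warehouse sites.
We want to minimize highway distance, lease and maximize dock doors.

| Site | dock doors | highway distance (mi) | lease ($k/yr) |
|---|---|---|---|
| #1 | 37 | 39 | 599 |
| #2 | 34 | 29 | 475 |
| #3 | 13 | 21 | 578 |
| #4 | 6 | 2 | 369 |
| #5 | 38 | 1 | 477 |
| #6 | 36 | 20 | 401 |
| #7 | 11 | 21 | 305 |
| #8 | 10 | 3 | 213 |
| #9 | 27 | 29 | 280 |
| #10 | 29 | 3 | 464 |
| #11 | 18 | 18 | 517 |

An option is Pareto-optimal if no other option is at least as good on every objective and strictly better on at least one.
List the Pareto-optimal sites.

#4, #5, #6, #7, #8, #9, #10

#1: dominated by #5 (dock doors 38≥37, highway distance 1≤39, lease 477≤599).
#2: dominated by #6 (dock doors 36≥34, highway distance 20≤29, lease 401≤475).
#3: dominated by #5 (dock doors 38≥13, highway distance 1≤21, lease 477≤578).
#4: not dominated.
#5: not dominated (best dock doors).
#6: not dominated.
#7: not dominated.
#8: not dominated (best lease).
#9: not dominated.
#10: not dominated.
#11: dominated by #5 (dock doors 38≥18, highway distance 1≤18, lease 477≤517).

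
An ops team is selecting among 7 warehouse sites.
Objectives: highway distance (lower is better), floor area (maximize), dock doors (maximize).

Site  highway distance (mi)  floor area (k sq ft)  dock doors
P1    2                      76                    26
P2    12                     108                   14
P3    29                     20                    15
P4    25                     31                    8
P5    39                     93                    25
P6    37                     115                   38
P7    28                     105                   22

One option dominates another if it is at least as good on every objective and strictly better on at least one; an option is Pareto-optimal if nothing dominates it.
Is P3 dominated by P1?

Yes

P1 vs P3: highway distance 2≤29, floor area 76≥20, dock doors 26≥15 — P1 is at least as good on every objective with at least one strict improvement.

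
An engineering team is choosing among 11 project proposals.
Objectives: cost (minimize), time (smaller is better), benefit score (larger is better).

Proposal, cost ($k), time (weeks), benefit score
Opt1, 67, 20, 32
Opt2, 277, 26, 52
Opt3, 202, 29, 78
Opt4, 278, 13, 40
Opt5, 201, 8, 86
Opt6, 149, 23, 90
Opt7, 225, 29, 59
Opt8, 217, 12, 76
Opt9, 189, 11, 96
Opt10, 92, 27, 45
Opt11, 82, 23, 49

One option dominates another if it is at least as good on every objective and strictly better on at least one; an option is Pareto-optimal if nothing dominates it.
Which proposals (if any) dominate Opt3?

Opt5: cost 201≤202, time 8≤29, benefit score 86≥78 — dominates Opt3.
Opt6: cost 149≤202, time 23≤29, benefit score 90≥78 — dominates Opt3.
Opt9: cost 189≤202, time 11≤29, benefit score 96≥78 — dominates Opt3.
Others (Opt1, Opt2, Opt4, Opt7, Opt8, Opt10, Opt11) are each worse than Opt3 on at least one objective.

Opt5, Opt6, Opt9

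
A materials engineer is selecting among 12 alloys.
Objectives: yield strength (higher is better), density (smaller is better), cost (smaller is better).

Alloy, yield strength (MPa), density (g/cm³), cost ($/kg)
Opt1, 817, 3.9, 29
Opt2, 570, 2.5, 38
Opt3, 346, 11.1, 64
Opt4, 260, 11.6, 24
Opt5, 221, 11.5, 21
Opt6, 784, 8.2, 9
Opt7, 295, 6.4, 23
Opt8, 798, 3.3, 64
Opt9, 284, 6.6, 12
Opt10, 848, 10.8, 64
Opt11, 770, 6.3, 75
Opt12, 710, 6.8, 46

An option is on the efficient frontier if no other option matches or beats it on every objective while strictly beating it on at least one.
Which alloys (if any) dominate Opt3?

Opt1, Opt2, Opt6, Opt8, Opt10, Opt12

Opt1: yield strength 817≥346, density 3.9≤11.1, cost 29≤64 — dominates Opt3.
Opt2: yield strength 570≥346, density 2.5≤11.1, cost 38≤64 — dominates Opt3.
Opt6: yield strength 784≥346, density 8.2≤11.1, cost 9≤64 — dominates Opt3.
Opt8: yield strength 798≥346, density 3.3≤11.1, cost 64≤64 — dominates Opt3.
Opt10: yield strength 848≥346, density 10.8≤11.1, cost 64≤64 — dominates Opt3.
Opt12: yield strength 710≥346, density 6.8≤11.1, cost 46≤64 — dominates Opt3.
Others (Opt4, Opt5, Opt7, Opt9, Opt11) are each worse than Opt3 on at least one objective.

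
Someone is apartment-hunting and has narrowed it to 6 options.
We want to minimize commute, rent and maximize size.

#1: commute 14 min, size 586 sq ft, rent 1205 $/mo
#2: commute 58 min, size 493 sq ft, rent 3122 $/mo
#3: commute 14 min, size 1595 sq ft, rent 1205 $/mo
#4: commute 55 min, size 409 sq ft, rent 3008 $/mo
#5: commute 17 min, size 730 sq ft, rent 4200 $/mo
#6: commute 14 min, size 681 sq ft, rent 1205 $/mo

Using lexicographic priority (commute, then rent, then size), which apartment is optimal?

First minimize commute: best is 14, kept {#1, #3, #6}.
Then minimize rent: best is 1205, kept {#1, #3, #6}.
Then maximize size: best is 1595, kept {#3}.

#3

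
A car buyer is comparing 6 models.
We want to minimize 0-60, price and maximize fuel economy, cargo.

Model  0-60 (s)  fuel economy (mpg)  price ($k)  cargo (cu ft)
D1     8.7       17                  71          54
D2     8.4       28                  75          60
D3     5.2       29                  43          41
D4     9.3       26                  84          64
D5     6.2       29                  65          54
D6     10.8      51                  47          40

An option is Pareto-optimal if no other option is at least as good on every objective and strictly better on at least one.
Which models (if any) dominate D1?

D5

D5: 0-60 6.2≤8.7, fuel economy 29≥17, price 65≤71, cargo 54≥54 — dominates D1.
Others (D2, D3, D4, D6) are each worse than D1 on at least one objective.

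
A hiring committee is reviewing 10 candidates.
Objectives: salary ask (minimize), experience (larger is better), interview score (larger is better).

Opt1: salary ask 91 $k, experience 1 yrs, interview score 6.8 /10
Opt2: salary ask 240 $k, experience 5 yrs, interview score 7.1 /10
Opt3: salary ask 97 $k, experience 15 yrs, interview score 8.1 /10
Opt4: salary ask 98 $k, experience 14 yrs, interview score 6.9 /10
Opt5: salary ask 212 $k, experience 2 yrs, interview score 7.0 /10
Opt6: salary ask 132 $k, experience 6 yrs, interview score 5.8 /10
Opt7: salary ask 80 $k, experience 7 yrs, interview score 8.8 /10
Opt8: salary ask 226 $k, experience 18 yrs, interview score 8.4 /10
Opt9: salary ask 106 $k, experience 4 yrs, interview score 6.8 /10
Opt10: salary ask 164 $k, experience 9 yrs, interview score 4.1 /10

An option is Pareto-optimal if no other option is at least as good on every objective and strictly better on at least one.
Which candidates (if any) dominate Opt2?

Opt3, Opt7, Opt8

Opt3: salary ask 97≤240, experience 15≥5, interview score 8.1≥7.1 — dominates Opt2.
Opt7: salary ask 80≤240, experience 7≥5, interview score 8.8≥7.1 — dominates Opt2.
Opt8: salary ask 226≤240, experience 18≥5, interview score 8.4≥7.1 — dominates Opt2.
Others (Opt1, Opt4, Opt5, Opt6, Opt9, Opt10) are each worse than Opt2 on at least one objective.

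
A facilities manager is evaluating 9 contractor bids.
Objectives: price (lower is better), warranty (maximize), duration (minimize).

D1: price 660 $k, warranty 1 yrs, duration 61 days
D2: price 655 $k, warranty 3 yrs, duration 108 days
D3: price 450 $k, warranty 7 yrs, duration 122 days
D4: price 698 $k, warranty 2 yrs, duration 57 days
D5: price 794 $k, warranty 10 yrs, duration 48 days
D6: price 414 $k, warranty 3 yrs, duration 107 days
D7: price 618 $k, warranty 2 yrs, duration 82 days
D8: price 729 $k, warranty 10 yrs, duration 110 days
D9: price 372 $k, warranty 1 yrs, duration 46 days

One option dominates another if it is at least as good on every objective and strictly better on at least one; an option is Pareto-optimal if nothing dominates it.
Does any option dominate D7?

D1: worse on price (660 vs 618).
D2: worse on price (655 vs 618).
D3: worse on duration (122 vs 82).
D4: worse on price (698 vs 618).
D5: worse on price (794 vs 618).
D6: worse on duration (107 vs 82).
D8: worse on price (729 vs 618).
D9: worse on warranty (1 vs 2).
No option is at least as good as D7 on every objective and strictly better on one.

No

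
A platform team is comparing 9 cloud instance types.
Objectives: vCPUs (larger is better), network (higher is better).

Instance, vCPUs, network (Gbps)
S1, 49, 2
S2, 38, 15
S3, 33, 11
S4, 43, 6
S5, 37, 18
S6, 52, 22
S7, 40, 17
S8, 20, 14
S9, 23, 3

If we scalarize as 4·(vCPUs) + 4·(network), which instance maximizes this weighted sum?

S6

S1: 4·49 + 4·2 = 204
S2: 4·38 + 4·15 = 212
S3: 4·33 + 4·11 = 176
S4: 4·43 + 4·6 = 196
S5: 4·37 + 4·18 = 220
S6: 4·52 + 4·22 = 296
S7: 4·40 + 4·17 = 228
S8: 4·20 + 4·14 = 136
S9: 4·23 + 4·3 = 104
Highest: S6 at 296.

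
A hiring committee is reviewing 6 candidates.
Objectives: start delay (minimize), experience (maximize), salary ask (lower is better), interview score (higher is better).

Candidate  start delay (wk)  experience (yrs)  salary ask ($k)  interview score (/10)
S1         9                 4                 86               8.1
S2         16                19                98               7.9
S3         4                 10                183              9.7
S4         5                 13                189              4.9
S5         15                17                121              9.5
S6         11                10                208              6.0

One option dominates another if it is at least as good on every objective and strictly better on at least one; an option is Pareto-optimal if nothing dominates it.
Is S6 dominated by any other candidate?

S3 vs S6: start delay 4≤11, experience 10≥10, salary ask 183≤208, interview score 9.7≥6.0 — S3 is at least as good on every objective and strictly better on at least one, so S3 dominates S6.

Yes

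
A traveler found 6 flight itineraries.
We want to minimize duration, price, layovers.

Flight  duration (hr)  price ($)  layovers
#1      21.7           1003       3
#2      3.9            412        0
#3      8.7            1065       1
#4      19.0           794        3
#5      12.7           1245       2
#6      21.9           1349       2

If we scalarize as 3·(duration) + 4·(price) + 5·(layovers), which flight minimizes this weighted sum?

#1: 3·21.7 + 4·1003 + 5·3 = 4092.1
#2: 3·3.9 + 4·412 + 5·0 = 1659.7
#3: 3·8.7 + 4·1065 + 5·1 = 4291.1
#4: 3·19.0 + 4·794 + 5·3 = 3248.0
#5: 3·12.7 + 4·1245 + 5·2 = 5028.1
#6: 3·21.9 + 4·1349 + 5·2 = 5471.7
Lowest: #2 at 1659.7.

#2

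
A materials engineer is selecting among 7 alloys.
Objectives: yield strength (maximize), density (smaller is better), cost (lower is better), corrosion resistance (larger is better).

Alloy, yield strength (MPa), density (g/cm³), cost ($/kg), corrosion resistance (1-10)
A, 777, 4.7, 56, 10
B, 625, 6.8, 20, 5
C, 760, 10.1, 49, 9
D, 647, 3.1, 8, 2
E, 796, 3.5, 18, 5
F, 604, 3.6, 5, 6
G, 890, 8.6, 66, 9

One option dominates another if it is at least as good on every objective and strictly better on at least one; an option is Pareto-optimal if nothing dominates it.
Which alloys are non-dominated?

A: not dominated (best corrosion resistance).
B: dominated by E (yield strength 796≥625, density 3.5≤6.8, cost 18≤20, corrosion resistance 5≥5).
C: not dominated.
D: not dominated (best density).
E: not dominated.
F: not dominated (best cost).
G: not dominated (best yield strength).

A, C, D, E, F, G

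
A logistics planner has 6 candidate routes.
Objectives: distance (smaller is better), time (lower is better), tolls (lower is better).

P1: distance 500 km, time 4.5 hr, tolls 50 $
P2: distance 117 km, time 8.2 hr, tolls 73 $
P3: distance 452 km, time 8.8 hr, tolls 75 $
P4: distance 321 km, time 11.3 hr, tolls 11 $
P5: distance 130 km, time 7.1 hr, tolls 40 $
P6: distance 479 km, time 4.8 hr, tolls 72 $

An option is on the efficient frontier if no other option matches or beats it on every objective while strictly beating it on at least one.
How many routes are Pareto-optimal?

P1: not dominated (best time).
P2: not dominated (best distance).
P3: dominated by P2 (distance 117≤452, time 8.2≤8.8, tolls 73≤75).
P4: not dominated (best tolls).
P5: not dominated.
P6: not dominated.
Pareto-optimal: P1, P2, P4, P5, P6 → 5.

5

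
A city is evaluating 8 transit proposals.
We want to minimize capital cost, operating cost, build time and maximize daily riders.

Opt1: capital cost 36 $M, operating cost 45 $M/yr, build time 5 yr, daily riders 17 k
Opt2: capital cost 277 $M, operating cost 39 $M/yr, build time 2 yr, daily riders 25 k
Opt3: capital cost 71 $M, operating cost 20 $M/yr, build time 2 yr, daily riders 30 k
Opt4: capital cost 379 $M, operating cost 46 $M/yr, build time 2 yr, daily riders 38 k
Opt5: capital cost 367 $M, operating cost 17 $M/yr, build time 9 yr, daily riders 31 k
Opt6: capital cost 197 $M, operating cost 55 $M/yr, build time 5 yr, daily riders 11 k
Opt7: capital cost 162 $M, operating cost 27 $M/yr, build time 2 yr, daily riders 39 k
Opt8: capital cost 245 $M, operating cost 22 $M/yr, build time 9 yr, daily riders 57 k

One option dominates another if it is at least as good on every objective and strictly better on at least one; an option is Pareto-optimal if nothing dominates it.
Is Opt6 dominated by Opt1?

Yes

Opt1 vs Opt6: capital cost 36≤197, operating cost 45≤55, build time 5≤5, daily riders 17≥11 — Opt1 is at least as good on every objective with at least one strict improvement.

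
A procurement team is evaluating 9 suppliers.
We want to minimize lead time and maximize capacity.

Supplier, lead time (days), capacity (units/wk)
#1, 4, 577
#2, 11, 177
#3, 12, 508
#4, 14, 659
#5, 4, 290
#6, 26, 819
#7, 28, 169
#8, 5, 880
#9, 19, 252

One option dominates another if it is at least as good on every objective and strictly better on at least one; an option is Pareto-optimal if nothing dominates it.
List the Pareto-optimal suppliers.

#1: not dominated.
#2: dominated by #1 (lead time 4≤11, capacity 577≥177).
#3: dominated by #1 (lead time 4≤12, capacity 577≥508).
#4: dominated by #8 (lead time 5≤14, capacity 880≥659).
#5: dominated by #1 (lead time 4≤4, capacity 577≥290).
#6: dominated by #8 (lead time 5≤26, capacity 880≥819).
#7: dominated by #1 (lead time 4≤28, capacity 577≥169).
#8: not dominated (best capacity).
#9: dominated by #1 (lead time 4≤19, capacity 577≥252).

#1, #8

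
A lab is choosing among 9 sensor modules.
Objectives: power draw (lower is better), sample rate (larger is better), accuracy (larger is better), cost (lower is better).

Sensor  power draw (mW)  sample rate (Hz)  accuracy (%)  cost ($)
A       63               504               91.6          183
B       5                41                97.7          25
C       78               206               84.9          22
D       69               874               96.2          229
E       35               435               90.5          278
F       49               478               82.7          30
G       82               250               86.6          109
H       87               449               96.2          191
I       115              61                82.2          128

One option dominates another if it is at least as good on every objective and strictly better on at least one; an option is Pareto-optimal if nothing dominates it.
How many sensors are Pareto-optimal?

8

A: not dominated.
B: not dominated (best power draw).
C: not dominated (best cost).
D: not dominated (best sample rate).
E: not dominated.
F: not dominated.
G: not dominated.
H: not dominated.
I: dominated by C (power draw 78≤115, sample rate 206≥61, accuracy 84.9≥82.2, cost 22≤128).
Pareto-optimal: A, B, C, D, E, F, G, H → 8.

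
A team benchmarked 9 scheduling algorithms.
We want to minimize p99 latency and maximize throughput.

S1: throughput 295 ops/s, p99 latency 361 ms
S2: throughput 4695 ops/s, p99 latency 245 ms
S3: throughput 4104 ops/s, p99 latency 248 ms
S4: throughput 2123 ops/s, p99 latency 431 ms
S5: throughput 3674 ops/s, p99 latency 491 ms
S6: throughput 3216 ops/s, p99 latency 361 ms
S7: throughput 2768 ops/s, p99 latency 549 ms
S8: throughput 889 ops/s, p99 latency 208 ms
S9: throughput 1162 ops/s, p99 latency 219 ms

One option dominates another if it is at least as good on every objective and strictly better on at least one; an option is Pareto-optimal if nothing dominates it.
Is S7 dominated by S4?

No

S4 vs S7: S4 is worse on throughput (2123 vs 2768), so it does not dominate S7.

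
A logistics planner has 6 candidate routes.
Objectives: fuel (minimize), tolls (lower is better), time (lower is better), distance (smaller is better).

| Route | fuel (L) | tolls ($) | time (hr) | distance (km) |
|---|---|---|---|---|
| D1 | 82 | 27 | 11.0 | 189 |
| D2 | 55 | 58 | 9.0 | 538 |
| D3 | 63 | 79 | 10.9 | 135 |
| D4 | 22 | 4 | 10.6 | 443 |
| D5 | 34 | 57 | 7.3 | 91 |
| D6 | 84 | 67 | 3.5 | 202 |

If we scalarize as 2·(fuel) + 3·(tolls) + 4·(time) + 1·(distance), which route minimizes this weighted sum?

D5

D1: 2·82 + 3·27 + 4·11.0 + 1·189 = 478.0
D2: 2·55 + 3·58 + 4·9.0 + 1·538 = 858.0
D3: 2·63 + 3·79 + 4·10.9 + 1·135 = 541.6
D4: 2·22 + 3·4 + 4·10.6 + 1·443 = 541.4
D5: 2·34 + 3·57 + 4·7.3 + 1·91 = 359.2
D6: 2·84 + 3·67 + 4·3.5 + 1·202 = 585.0
Lowest: D5 at 359.2.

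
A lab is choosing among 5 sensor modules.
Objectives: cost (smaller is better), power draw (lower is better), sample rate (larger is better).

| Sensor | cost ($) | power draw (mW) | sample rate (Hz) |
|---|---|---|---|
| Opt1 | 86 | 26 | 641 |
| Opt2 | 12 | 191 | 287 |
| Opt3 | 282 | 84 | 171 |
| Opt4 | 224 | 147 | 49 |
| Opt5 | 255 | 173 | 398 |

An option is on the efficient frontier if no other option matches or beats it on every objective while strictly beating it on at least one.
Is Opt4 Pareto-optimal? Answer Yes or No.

Opt1 vs Opt4: cost 86≤224, power draw 26≤147, sample rate 641≥49 — Opt1 is at least as good on every objective and strictly better on at least one, so Opt1 dominates Opt4.

No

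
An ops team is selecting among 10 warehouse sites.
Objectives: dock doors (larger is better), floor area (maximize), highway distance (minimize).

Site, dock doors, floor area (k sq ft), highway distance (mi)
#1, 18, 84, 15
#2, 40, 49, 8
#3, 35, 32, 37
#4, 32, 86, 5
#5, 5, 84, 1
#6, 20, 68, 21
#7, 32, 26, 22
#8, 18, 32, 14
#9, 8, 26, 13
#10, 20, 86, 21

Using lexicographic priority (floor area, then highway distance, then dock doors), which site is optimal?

First maximize floor area: best is 86, kept {#4, #10}.
Then minimize highway distance: best is 5, kept {#4}.

#4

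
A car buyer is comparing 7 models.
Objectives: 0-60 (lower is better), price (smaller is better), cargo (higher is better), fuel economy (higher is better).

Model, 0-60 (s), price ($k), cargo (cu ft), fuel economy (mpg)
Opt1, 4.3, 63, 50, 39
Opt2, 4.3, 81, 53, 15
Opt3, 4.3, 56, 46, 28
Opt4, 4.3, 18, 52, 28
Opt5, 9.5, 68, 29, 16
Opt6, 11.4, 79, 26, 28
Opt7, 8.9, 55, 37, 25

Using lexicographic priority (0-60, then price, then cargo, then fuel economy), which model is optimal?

First minimize 0-60: best is 4.3, kept {Opt1, Opt2, Opt3, Opt4}.
Then minimize price: best is 18, kept {Opt4}.

Opt4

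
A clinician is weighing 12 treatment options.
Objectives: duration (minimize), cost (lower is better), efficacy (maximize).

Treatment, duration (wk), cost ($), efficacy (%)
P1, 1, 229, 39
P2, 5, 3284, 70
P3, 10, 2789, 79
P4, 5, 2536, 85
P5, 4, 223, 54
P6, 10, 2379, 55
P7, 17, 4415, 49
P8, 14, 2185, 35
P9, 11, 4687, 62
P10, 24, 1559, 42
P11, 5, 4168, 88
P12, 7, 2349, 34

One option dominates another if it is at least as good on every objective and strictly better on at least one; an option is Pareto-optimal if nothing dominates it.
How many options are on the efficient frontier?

5

P1: not dominated (best duration).
P2: dominated by P4 (duration 5≤5, cost 2536≤3284, efficacy 85≥70).
P3: dominated by P4 (duration 5≤10, cost 2536≤2789, efficacy 85≥79).
P4: not dominated.
P5: not dominated (best cost).
P6: not dominated.
P7: dominated by P2 (duration 5≤17, cost 3284≤4415, efficacy 70≥49).
P8: dominated by P1 (duration 1≤14, cost 229≤2185, efficacy 39≥35).
P9: dominated by P2 (duration 5≤11, cost 3284≤4687, efficacy 70≥62).
P10: dominated by P5 (duration 4≤24, cost 223≤1559, efficacy 54≥42).
P11: not dominated (best efficacy).
P12: dominated by P1 (duration 1≤7, cost 229≤2349, efficacy 39≥34).
Pareto-optimal: P1, P4, P5, P6, P11 → 5.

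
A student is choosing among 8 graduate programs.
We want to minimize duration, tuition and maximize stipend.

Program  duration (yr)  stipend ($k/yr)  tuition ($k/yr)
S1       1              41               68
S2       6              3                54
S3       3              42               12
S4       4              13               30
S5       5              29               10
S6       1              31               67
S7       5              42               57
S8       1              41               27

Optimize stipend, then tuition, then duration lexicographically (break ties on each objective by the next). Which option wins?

S3

First maximize stipend: best is 42, kept {S3, S7}.
Then minimize tuition: best is 12, kept {S3}.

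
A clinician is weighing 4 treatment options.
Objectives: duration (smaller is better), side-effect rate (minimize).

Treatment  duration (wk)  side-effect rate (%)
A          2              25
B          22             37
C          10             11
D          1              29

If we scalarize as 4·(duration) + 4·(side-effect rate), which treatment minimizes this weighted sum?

C

A: 4·2 + 4·25 = 108
B: 4·22 + 4·37 = 236
C: 4·10 + 4·11 = 84
D: 4·1 + 4·29 = 120
Lowest: C at 84.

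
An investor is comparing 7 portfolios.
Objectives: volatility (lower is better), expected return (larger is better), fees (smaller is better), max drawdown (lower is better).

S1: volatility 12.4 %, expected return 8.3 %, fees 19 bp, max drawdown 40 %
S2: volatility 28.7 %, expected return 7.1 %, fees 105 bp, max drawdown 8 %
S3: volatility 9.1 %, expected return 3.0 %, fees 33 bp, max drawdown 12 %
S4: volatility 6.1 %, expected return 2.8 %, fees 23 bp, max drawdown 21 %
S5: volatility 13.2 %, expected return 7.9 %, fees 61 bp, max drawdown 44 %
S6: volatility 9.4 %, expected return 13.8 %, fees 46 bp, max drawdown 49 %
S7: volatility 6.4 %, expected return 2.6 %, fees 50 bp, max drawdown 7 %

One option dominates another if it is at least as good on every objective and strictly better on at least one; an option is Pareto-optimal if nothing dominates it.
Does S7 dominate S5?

No

S7 vs S5: S7 is worse on expected return (2.6 vs 7.9), so it does not dominate S5.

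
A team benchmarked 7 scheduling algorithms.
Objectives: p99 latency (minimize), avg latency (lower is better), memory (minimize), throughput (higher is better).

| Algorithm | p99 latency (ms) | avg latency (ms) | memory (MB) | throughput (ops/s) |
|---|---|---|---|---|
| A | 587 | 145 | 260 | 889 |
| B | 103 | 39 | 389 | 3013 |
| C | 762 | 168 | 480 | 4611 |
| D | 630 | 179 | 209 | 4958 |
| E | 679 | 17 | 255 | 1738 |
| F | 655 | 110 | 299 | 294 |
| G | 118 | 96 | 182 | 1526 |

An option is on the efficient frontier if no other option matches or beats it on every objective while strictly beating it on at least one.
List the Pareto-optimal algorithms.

A: dominated by G (p99 latency 118≤587, avg latency 96≤145, memory 182≤260, throughput 1526≥889).
B: not dominated (best p99 latency).
C: not dominated.
D: not dominated (best throughput).
E: not dominated (best avg latency).
F: dominated by G (p99 latency 118≤655, avg latency 96≤110, memory 182≤299, throughput 1526≥294).
G: not dominated (best memory).

B, C, D, E, G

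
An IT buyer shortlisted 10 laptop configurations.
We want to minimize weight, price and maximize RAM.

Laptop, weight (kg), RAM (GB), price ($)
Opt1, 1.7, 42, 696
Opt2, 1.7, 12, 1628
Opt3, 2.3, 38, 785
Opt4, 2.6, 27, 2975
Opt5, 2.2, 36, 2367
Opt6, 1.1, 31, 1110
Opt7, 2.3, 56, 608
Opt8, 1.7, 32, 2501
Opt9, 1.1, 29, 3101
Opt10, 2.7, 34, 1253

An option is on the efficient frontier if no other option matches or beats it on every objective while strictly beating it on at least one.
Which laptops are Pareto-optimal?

Opt1: not dominated.
Opt2: dominated by Opt1 (weight 1.7≤1.7, RAM 42≥12, price 696≤1628).
Opt3: dominated by Opt1 (weight 1.7≤2.3, RAM 42≥38, price 696≤785).
Opt4: dominated by Opt1 (weight 1.7≤2.6, RAM 42≥27, price 696≤2975).
Opt5: dominated by Opt1 (weight 1.7≤2.2, RAM 42≥36, price 696≤2367).
Opt6: not dominated.
Opt7: not dominated (best RAM).
Opt8: dominated by Opt1 (weight 1.7≤1.7, RAM 42≥32, price 696≤2501).
Opt9: dominated by Opt6 (weight 1.1≤1.1, RAM 31≥29, price 1110≤3101).
Opt10: dominated by Opt1 (weight 1.7≤2.7, RAM 42≥34, price 696≤1253).

Opt1, Opt6, Opt7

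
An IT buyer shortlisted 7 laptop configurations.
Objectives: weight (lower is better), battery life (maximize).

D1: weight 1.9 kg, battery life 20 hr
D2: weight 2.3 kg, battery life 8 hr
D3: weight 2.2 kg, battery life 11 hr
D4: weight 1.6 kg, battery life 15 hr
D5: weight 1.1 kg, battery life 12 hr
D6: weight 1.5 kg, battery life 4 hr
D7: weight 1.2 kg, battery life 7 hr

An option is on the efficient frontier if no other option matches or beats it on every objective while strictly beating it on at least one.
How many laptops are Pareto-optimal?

3

D1: not dominated (best battery life).
D2: dominated by D1 (weight 1.9≤2.3, battery life 20≥8).
D3: dominated by D1 (weight 1.9≤2.2, battery life 20≥11).
D4: not dominated.
D5: not dominated (best weight).
D6: dominated by D5 (weight 1.1≤1.5, battery life 12≥4).
D7: dominated by D5 (weight 1.1≤1.2, battery life 12≥7).
Pareto-optimal: D1, D4, D5 → 3.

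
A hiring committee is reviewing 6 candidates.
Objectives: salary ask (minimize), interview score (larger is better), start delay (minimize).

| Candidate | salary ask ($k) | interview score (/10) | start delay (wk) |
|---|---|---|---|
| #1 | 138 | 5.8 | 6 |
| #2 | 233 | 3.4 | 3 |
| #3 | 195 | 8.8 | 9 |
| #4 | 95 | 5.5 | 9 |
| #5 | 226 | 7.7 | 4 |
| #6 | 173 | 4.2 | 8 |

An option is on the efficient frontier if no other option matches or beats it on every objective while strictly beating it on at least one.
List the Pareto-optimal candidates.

#1: not dominated.
#2: not dominated (best start delay).
#3: not dominated (best interview score).
#4: not dominated (best salary ask).
#5: not dominated.
#6: dominated by #1 (salary ask 138≤173, interview score 5.8≥4.2, start delay 6≤8).

#1, #2, #3, #4, #5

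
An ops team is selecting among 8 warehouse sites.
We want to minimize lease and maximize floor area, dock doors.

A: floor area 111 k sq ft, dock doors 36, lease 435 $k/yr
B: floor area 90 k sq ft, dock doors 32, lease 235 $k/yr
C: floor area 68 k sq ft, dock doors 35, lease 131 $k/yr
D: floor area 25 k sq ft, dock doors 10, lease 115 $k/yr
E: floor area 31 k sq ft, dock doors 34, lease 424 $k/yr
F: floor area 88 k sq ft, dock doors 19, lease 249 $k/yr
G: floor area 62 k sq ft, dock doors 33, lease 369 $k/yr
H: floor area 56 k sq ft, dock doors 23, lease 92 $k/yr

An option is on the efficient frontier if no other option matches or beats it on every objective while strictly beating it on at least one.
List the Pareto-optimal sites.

A: not dominated (best floor area).
B: not dominated.
C: not dominated.
D: dominated by H (floor area 56≥25, dock doors 23≥10, lease 92≤115).
E: dominated by C (floor area 68≥31, dock doors 35≥34, lease 131≤424).
F: dominated by B (floor area 90≥88, dock doors 32≥19, lease 235≤249).
G: dominated by C (floor area 68≥62, dock doors 35≥33, lease 131≤369).
H: not dominated (best lease).

A, B, C, H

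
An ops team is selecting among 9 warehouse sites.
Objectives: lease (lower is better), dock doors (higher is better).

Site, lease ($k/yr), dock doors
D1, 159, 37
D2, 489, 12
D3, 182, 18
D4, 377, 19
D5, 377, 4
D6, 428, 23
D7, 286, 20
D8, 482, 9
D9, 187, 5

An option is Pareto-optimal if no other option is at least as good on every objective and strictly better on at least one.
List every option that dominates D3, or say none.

D1

D1: lease 159≤182, dock doors 37≥18 — dominates D3.
Others (D2, D4, D5, D6, D7, D8, D9) are each worse than D3 on at least one objective.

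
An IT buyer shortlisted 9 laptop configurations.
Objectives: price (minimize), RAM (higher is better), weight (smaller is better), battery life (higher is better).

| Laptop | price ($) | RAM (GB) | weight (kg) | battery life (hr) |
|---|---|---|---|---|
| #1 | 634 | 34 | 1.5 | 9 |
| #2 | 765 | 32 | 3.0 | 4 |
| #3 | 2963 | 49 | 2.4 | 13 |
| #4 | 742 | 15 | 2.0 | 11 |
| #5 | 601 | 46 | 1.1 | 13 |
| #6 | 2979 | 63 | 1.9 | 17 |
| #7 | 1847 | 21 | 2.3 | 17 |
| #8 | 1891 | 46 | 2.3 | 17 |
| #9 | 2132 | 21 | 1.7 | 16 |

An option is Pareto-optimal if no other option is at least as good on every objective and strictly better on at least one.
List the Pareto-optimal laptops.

#3, #5, #6, #7, #8, #9

#1: dominated by #5 (price 601≤634, RAM 46≥34, weight 1.1≤1.5, battery life 13≥9).
#2: dominated by #1 (price 634≤765, RAM 34≥32, weight 1.5≤3.0, battery life 9≥4).
#3: not dominated.
#4: dominated by #5 (price 601≤742, RAM 46≥15, weight 1.1≤2.0, battery life 13≥11).
#5: not dominated (best price).
#6: not dominated (best RAM).
#7: not dominated.
#8: not dominated.
#9: not dominated.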